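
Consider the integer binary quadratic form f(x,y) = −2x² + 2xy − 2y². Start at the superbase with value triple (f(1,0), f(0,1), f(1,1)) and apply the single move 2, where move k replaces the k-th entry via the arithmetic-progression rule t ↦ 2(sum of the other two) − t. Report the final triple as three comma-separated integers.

start (-2,-2,-2) = (f(1,0),f(0,1),f(1,1))
replace slot 2: 2·((-2)+(-2)) − (-2) = -6 → (-2,-6,-2)

-2,-6,-2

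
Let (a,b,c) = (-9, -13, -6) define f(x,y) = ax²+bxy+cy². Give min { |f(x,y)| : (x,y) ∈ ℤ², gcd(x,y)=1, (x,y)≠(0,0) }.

translate: b→-5 (≡13 mod 18), so (9,13,6)→(9,-5,2)
flip: (9,-5,2)→(2,5,9)
translate: b→1 (≡5 mod 4), so (2,5,9)→(2,1,6)
reduced (well bottom): (2,1,6) with a≤c, −a<b≤a
well minimum |f| = |-2| = 2 (negative-definite)

2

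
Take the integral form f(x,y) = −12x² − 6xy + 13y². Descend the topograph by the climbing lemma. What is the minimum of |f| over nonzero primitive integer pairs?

descent: ρ → (13,6,-12)  [lands on river]
river: ρ → (-12,18,7)
river: ρ → (7,24,-3)
river: ρ → (-3,24,7)
river: ρ → (7,18,-12)
river: ρ → (-12,6,13)
river: ρ → (13,20,-5)
river: ρ → (-5,20,13)
closes: descent 1, river 8
min |a| on river = 3

3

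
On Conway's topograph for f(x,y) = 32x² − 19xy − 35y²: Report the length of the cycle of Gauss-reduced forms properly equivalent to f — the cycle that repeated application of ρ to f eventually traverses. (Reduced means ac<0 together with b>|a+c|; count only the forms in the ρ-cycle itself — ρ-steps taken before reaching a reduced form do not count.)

D = 4841, ⌊√D⌋ = 69
descent: ρ → (-35,19,32)  [lands on river]
river: ρ → (32,45,-22)
river: ρ → (-22,43,34)
river: ρ → (34,25,-31)
river: ρ → (-31,37,28)
river: ρ → (28,19,-40)
river: ρ → (-40,61,7)
river: ρ → (7,65,-22)
river: ρ → (-22,67,4)
river: ρ → (4,69,-5)
river: ρ → (-5,61,56)
river: ρ → (56,51,-10)
river: ρ → (-10,69,2)
river: ρ → (2,67,-44)
river: ρ → (-44,21,25)
river: ρ → (25,29,-40)
river: ρ → (-40,51,14)
river: ρ → (14,61,-20)
river: ρ → (-20,59,17)
river: ρ → (17,43,-44)
river: ρ → (-44,45,16)
river: ρ → (16,51,-35)
ρ-cycle length = 22 (tail of 1 descent step not counted)

22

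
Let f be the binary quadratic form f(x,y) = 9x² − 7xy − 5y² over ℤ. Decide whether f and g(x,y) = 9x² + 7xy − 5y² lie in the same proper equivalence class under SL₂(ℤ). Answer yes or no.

D₁ = 229, D₂ = 229
river cycle of f (length 6): (-5, 7, 9), (9, 11, -3), (-3, 13, 5), (5, 7, -9), (-9, 11, 3), (3, 13, -5)
river cycle of g (length 6): (-5, 13, 3), (3, 11, -9), (-9, 7, 5), (5, 13, -3), (-3, 11, 9), (9, 7, -5)
cycles differ ⇒ inequivalent

no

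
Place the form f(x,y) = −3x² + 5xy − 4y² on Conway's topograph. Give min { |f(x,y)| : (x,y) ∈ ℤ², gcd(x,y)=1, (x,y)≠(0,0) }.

translate: b→1 (≡-5 mod 6), so (3,-5,4)→(3,1,2)
flip: (3,1,2)→(2,-1,3)
reduced (well bottom): (2,-1,3) with a≤c, −a<b≤a
well minimum |f| = |-2| = 2 (negative-definite)

2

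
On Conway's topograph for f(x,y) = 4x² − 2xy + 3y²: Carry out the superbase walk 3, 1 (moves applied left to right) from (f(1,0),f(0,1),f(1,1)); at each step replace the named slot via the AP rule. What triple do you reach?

start (4,3,5) = (f(1,0),f(0,1),f(1,1))
replace slot 3: 2·(4+3) − 5 = 9 → (4,3,9)
replace slot 1: 2·(3+9) − 4 = 20 → (20,3,9)

20,3,9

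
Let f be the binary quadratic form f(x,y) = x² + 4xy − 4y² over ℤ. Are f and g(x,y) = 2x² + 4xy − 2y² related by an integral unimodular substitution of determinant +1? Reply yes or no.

D₁ = 32, D₂ = 32
river cycle of f (length 2): (-4, 4, 1), (1, 4, -4)
river cycle of g (length 2): (-2, 4, 2), (2, 4, -2)
cycles differ ⇒ inequivalent

no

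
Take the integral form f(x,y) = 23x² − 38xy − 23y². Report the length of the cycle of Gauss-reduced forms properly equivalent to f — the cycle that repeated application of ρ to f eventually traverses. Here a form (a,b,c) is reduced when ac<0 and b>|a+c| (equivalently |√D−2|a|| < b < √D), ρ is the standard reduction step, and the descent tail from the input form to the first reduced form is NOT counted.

D = 3560, ⌊√D⌋ = 59
descent: ρ → (-23,38,23)  [lands on river]
river: ρ → (23,54,-7)
river: ρ → (-7,58,7)
river: ρ → (7,54,-23)
ρ-cycle length = 4 (tail of 1 descent step not counted)

4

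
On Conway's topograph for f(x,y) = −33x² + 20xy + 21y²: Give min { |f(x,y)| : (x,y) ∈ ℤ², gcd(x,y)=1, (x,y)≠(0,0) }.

river: ρ → (21,22,-32)
river: ρ → (-32,42,11)
river: ρ → (11,46,-24)
river: ρ → (-24,50,7)
river: ρ → (7,48,-31)
river: ρ → (-31,14,24)
river: ρ → (24,34,-21)
river: ρ → (-21,50,8)
river: ρ → (8,46,-33)
river: ρ → (-33,20,21)
closes: descent 0, river 10
min |a| on river = 7

7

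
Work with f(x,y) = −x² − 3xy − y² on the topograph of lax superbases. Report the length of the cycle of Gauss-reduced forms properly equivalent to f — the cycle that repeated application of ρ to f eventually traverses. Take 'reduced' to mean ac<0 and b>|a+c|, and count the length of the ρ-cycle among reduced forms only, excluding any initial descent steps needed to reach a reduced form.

D = 5, ⌊√D⌋ = 2
descent: ρ → (-1,1,1)  [lands on river]
river: ρ → (1,1,-1)
ρ-cycle length = 2 (tail of 1 descent step not counted)

2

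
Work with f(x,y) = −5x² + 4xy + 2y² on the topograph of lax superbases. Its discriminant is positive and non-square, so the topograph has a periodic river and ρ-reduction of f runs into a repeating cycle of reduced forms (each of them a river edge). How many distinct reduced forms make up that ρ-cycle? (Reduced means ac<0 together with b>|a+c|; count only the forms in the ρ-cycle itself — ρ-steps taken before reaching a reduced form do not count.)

D = 56, ⌊√D⌋ = 7
river: ρ → (2,4,-5)
river: ρ → (-5,6,1)
river: ρ → (1,6,-5)
river: ρ → (-5,4,2)
ρ-cycle length = 4 (tail of 0 descent steps not counted)

4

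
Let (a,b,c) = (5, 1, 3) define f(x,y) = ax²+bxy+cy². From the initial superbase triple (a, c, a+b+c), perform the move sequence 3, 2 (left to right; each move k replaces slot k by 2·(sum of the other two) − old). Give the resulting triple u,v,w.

start (5,3,9) = (f(1,0),f(0,1),f(1,1))
replace slot 3: 2·(5+3) − 9 = 7 → (5,3,7)
replace slot 2: 2·(5+7) − 3 = 21 → (5,21,7)

5,21,7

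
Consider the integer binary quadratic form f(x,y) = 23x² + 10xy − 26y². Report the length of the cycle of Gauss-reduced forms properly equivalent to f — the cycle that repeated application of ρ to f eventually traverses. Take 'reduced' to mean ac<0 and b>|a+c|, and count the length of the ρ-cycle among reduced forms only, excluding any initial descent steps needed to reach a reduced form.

D = 2492, ⌊√D⌋ = 49
river: ρ → (-26,42,7)
river: ρ → (7,42,-26)
river: ρ → (-26,10,23)
river: ρ → (23,36,-13)
river: ρ → (-13,42,14)
river: ρ → (14,42,-13)
river: ρ → (-13,36,23)
river: ρ → (23,10,-26)
ρ-cycle length = 8 (tail of 0 descent steps not counted)

8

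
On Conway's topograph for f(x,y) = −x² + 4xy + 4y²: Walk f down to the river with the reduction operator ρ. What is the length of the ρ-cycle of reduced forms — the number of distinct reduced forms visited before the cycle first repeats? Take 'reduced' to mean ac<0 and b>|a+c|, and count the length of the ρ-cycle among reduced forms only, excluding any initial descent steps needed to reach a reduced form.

D = 32, ⌊√D⌋ = 5
river: ρ → (4,4,-1)
river: ρ → (-1,4,4)
ρ-cycle length = 2 (tail of 0 descent steps not counted)

2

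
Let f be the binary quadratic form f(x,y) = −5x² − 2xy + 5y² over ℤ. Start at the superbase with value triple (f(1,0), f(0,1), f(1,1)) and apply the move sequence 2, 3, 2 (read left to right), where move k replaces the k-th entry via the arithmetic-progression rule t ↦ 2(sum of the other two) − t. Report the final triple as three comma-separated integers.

start (-5,5,-2) = (f(1,0),f(0,1),f(1,1))
replace slot 2: 2·((-5)+(-2)) − 5 = -19 → (-5,-19,-2)
replace slot 3: 2·((-5)+(-19)) − (-2) = -46 → (-5,-19,-46)
replace slot 2: 2·((-5)+(-46)) − (-19) = -83 → (-5,-83,-46)

-5,-83,-46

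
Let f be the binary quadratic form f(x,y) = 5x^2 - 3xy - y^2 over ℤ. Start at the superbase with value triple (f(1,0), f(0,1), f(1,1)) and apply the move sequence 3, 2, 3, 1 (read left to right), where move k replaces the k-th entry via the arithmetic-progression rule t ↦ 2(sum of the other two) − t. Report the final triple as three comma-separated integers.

start (5,-1,1) = (f(1,0),f(0,1),f(1,1))
replace slot 3: 2·(5+(-1)) − 1 = 7 → (5,-1,7)
replace slot 2: 2·(5+7) − (-1) = 25 → (5,25,7)
replace slot 3: 2·(5+25) − 7 = 53 → (5,25,53)
replace slot 1: 2·(25+53) − 5 = 151 → (151,25,53)

151,25,53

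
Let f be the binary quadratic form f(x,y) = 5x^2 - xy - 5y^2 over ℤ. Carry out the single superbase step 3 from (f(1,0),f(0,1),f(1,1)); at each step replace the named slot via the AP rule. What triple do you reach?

start (5,-5,-1) = (f(1,0),f(0,1),f(1,1))
replace slot 3: 2·(5+(-5)) − (-1) = 1 → (5,-5,1)

5,-5,1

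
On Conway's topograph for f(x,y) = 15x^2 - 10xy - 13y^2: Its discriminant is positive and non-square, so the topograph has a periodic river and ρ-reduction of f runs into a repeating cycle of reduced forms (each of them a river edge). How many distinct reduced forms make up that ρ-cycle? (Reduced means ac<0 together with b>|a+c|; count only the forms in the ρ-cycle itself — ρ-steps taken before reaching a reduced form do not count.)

D = 880, ⌊√D⌋ = 29
descent: ρ → (-13,10,15)  [lands on river]
river: ρ → (15,20,-8)
river: ρ → (-8,28,3)
river: ρ → (3,26,-17)
river: ρ → (-17,8,12)
river: ρ → (12,16,-13)
ρ-cycle length = 6 (tail of 1 descent step not counted)

6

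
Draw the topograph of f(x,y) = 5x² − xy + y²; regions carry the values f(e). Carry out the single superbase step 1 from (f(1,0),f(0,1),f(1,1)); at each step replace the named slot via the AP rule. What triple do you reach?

start (5,1,5) = (f(1,0),f(0,1),f(1,1))
replace slot 1: 2·(1+5) − 5 = 7 → (7,1,5)

7,1,5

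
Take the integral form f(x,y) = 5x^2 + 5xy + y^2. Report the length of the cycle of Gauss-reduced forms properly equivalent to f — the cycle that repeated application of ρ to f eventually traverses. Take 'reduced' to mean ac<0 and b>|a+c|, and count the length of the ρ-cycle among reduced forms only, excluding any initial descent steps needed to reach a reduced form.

D = 5, ⌊√D⌋ = 2
descent: ρ → (1,1,-1)  [lands on river]
river: ρ → (-1,1,1)
ρ-cycle length = 2 (tail of 1 descent step not counted)

2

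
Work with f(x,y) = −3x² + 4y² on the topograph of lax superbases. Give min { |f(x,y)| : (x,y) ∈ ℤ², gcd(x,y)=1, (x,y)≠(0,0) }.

descent: ρ → (4,0,-3)
descent: ρ → (-3,6,1)  [lands on river]
river: ρ → (1,6,-3)
closes: descent 2, river 2
min |a| on river = 1

1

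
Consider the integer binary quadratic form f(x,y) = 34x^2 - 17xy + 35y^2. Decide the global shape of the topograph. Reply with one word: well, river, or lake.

D = b²−4ac = (-17)² − 4·34·35 = -4471
D < 0 ⇒ definite ⇒ every region one sign ⇒ single well

well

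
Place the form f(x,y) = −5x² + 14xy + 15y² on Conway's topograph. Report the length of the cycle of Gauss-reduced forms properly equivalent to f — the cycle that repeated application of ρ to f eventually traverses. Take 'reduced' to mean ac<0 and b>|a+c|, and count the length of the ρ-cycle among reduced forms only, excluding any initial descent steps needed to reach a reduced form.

D = 496, ⌊√D⌋ = 22
river: ρ → (15,16,-4)
river: ρ → (-4,16,15)
river: ρ → (15,14,-5)
river: ρ → (-5,16,12)
river: ρ → (12,8,-9)
river: ρ → (-9,10,11)
river: ρ → (11,12,-8)
river: ρ → (-8,20,3)
river: ρ → (3,22,-1)
river: ρ → (-1,22,3)
river: ρ → (3,20,-8)
river: ρ → (-8,12,11)
river: ρ → (11,10,-9)
river: ρ → (-9,8,12)
river: ρ → (12,16,-5)
river: ρ → (-5,14,15)
ρ-cycle length = 16 (tail of 0 descent steps not counted)

16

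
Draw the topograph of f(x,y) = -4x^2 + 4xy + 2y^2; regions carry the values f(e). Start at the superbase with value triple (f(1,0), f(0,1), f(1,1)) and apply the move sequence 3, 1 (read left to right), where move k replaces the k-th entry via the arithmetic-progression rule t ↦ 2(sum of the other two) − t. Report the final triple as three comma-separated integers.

start (-4,2,2) = (f(1,0),f(0,1),f(1,1))
replace slot 3: 2·((-4)+2) − 2 = -6 → (-4,2,-6)
replace slot 1: 2·(2+(-6)) − (-4) = -4 → (-4,2,-6)

-4,2,-6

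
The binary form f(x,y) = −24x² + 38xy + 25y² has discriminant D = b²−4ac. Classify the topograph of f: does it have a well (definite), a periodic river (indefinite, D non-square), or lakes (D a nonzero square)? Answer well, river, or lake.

D = b²−4ac = 38² − 4·(-24)·25 = 3844
D = 62² is a perfect square ⇒ form factors over ℤ ⇒ lakes

lake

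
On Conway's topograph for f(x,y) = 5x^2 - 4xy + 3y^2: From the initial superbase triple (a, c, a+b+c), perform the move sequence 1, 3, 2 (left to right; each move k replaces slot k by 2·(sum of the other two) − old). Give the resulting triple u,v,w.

start (5,3,4) = (f(1,0),f(0,1),f(1,1))
replace slot 1: 2·(3+4) − 5 = 9 → (9,3,4)
replace slot 3: 2·(9+3) − 4 = 20 → (9,3,20)
replace slot 2: 2·(9+20) − 3 = 55 → (9,55,20)

9,55,20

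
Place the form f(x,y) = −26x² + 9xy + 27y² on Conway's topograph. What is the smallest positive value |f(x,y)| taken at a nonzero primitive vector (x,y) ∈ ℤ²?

river: ρ → (27,45,-8)
river: ρ → (-8,51,9)
river: ρ → (9,39,-38)
river: ρ → (-38,37,10)
river: ρ → (10,43,-26)
river: ρ → (-26,9,27)
closes: descent 0, river 6
min |a| on river = 8

8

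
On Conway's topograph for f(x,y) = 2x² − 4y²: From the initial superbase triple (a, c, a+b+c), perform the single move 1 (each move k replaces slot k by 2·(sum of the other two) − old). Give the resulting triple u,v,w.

start (2,-4,-2) = (f(1,0),f(0,1),f(1,1))
replace slot 1: 2·((-4)+(-2)) − 2 = -14 → (-14,-4,-2)

-14,-4,-2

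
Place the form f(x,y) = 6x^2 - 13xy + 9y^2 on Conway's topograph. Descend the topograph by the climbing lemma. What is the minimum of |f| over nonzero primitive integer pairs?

translate: b→-1 (≡-13 mod 12), so (6,-13,9)→(6,-1,2)
flip: (6,-1,2)→(2,1,6)
reduced (well bottom): (2,1,6) with a≤c, −a<b≤a
well minimum = a = 2

2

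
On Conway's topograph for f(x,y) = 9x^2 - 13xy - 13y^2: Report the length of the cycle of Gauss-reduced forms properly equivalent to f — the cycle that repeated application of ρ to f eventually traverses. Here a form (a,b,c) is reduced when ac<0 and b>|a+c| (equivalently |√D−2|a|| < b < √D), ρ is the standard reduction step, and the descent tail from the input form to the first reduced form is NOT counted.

D = 637, ⌊√D⌋ = 25
descent: ρ → (-13,13,9)  [lands on river]
river: ρ → (9,23,-3)
river: ρ → (-3,25,1)
river: ρ → (1,25,-3)
river: ρ → (-3,23,9)
river: ρ → (9,13,-13)
ρ-cycle length = 6 (tail of 1 descent step not counted)

6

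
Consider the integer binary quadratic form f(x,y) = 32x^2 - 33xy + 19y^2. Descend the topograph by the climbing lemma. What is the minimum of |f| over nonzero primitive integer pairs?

translate: b→31 (≡-33 mod 64), so (32,-33,19)→(32,31,18)
flip: (32,31,18)→(18,-31,32)
translate: b→5 (≡-31 mod 36), so (18,-31,32)→(18,5,19)
reduced (well bottom): (18,5,19) with a≤c, −a<b≤a
well minimum = a = 18

18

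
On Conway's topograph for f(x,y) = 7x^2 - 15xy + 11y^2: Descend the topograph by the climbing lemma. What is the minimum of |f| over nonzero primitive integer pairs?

translate: b→-1 (≡-15 mod 14), so (7,-15,11)→(7,-1,3)
flip: (7,-1,3)→(3,1,7)
reduced (well bottom): (3,1,7) with a≤c, −a<b≤a
well minimum = a = 3

3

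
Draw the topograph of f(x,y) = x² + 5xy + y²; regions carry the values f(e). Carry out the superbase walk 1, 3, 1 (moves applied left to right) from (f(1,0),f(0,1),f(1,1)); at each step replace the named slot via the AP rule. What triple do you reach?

start (1,1,7) = (f(1,0),f(0,1),f(1,1))
replace slot 1: 2·(1+7) − 1 = 15 → (15,1,7)
replace slot 3: 2·(15+1) − 7 = 25 → (15,1,25)
replace slot 1: 2·(1+25) − 15 = 37 → (37,1,25)

37,1,25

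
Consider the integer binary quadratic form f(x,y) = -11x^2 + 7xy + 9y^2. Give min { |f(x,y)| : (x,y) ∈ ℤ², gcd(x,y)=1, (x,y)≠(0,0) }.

river: ρ → (9,11,-9)
river: ρ → (-9,7,11)
river: ρ → (11,15,-5)
river: ρ → (-5,15,11)
river: ρ → (11,7,-9)
river: ρ → (-9,11,9)
river: ρ → (9,7,-11)
river: ρ → (-11,15,5)
river: ρ → (5,15,-11)
river: ρ → (-11,7,9)
closes: descent 0, river 10
min |a| on river = 5

5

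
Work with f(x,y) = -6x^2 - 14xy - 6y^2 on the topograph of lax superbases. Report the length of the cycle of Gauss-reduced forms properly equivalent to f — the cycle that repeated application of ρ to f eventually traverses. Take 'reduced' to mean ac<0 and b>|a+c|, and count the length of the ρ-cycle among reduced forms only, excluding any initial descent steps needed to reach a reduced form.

D = 52, ⌊√D⌋ = 7
descent: ρ → (-6,2,2)
descent: ρ → (2,6,-2)  [lands on river]
river: ρ → (-2,6,2)
ρ-cycle length = 2 (tail of 2 descent steps not counted)

2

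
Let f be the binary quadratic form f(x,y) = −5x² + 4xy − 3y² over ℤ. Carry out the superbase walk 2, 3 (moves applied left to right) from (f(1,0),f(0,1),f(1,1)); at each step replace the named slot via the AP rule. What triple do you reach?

start (-5,-3,-4) = (f(1,0),f(0,1),f(1,1))
replace slot 2: 2·((-5)+(-4)) − (-3) = -15 → (-5,-15,-4)
replace slot 3: 2·((-5)+(-15)) − (-4) = -36 → (-5,-15,-36)

-5,-15,-36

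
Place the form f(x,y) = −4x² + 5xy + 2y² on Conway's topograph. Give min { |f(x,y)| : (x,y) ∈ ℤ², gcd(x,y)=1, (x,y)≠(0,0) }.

river: ρ → (2,7,-1)
river: ρ → (-1,7,2)
river: ρ → (2,5,-4)
river: ρ → (-4,3,3)
river: ρ → (3,3,-4)
river: ρ → (-4,5,2)
closes: descent 0, river 6
min |a| on river = 1

1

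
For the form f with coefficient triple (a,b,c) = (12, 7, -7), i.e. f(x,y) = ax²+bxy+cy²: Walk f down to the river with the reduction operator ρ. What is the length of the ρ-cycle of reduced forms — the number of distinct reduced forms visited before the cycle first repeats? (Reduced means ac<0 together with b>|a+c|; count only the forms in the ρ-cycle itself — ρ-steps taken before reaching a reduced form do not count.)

D = 385, ⌊√D⌋ = 19
river: ρ → (-7,7,12)
river: ρ → (12,17,-2)
river: ρ → (-2,19,3)
river: ρ → (3,17,-8)
river: ρ → (-8,15,5)
river: ρ → (5,15,-8)
river: ρ → (-8,17,3)
river: ρ → (3,19,-2)
river: ρ → (-2,17,12)
river: ρ → (12,7,-7)
ρ-cycle length = 10 (tail of 0 descent steps not counted)

10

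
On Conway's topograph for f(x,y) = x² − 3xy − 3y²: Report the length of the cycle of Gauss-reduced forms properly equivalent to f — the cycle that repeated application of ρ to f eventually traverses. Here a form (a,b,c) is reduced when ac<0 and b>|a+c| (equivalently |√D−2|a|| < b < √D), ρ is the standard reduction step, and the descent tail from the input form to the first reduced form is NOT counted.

D = 21, ⌊√D⌋ = 4
descent: ρ → (-3,3,1)  [lands on river]
river: ρ → (1,3,-3)
ρ-cycle length = 2 (tail of 1 descent step not counted)

2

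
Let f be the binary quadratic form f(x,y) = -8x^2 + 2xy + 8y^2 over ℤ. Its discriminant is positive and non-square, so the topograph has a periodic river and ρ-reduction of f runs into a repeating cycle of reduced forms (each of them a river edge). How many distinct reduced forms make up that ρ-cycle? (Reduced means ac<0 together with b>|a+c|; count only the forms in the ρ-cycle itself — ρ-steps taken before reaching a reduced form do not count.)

D = 260, ⌊√D⌋ = 16
river: ρ → (8,14,-2)
river: ρ → (-2,14,8)
river: ρ → (8,2,-8)
river: ρ → (-8,14,2)
river: ρ → (2,14,-8)
river: ρ → (-8,2,8)
ρ-cycle length = 6 (tail of 0 descent steps not counted)

6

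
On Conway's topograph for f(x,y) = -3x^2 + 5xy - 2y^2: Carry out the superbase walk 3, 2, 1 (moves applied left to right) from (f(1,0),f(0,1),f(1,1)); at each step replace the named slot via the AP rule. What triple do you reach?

start (-3,-2,0) = (f(1,0),f(0,1),f(1,1))
replace slot 3: 2·((-3)+(-2)) − 0 = -10 → (-3,-2,-10)
replace slot 2: 2·((-3)+(-10)) − (-2) = -24 → (-3,-24,-10)
replace slot 1: 2·((-24)+(-10)) − (-3) = -65 → (-65,-24,-10)

-65,-24,-10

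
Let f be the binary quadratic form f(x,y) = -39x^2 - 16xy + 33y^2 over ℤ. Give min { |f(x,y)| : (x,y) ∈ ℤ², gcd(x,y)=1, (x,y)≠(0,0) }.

descent: ρ → (33,16,-39)  [lands on river]
river: ρ → (-39,62,10)
river: ρ → (10,58,-51)
river: ρ → (-51,44,17)
river: ρ → (17,58,-30)
river: ρ → (-30,62,13)
river: ρ → (13,68,-15)
river: ρ → (-15,52,45)
river: ρ → (45,38,-22)
river: ρ → (-22,50,33)
closes: descent 1, river 10
min |a| on river = 10

10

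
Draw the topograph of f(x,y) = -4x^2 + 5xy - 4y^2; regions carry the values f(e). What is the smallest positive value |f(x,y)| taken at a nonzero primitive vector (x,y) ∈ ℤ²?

translate: b→3 (≡-5 mod 8), so (4,-5,4)→(4,3,3)
flip: (4,3,3)→(3,-3,4)
translate: b→3 (≡-3 mod 6), so (3,-3,4)→(3,3,4)
reduced (well bottom): (3,3,4) with a≤c, −a<b≤a
well minimum |f| = |-3| = 3 (negative-definite)

3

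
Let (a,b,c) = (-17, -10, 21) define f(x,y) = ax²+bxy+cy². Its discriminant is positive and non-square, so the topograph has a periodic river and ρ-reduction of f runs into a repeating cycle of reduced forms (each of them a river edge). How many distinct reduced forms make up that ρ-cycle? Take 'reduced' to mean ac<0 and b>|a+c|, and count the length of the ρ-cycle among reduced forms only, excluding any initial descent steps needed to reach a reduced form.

D = 1528, ⌊√D⌋ = 39
descent: ρ → (21,10,-17)  [lands on river]
river: ρ → (-17,24,14)
river: ρ → (14,32,-9)
river: ρ → (-9,22,29)
river: ρ → (29,36,-2)
river: ρ → (-2,36,29)
river: ρ → (29,22,-9)
river: ρ → (-9,32,14)
river: ρ → (14,24,-17)
river: ρ → (-17,10,21)
river: ρ → (21,32,-6)
river: ρ → (-6,28,31)
river: ρ → (31,34,-3)
river: ρ → (-3,38,7)
river: ρ → (7,32,-18)
river: ρ → (-18,4,21)
river: ρ → (21,38,-1)
river: ρ → (-1,38,21)
river: ρ → (21,4,-18)
river: ρ → (-18,32,7)
river: ρ → (7,38,-3)
river: ρ → (-3,34,31)
river: ρ → (31,28,-6)
river: ρ → (-6,32,21)
ρ-cycle length = 24 (tail of 1 descent step not counted)

24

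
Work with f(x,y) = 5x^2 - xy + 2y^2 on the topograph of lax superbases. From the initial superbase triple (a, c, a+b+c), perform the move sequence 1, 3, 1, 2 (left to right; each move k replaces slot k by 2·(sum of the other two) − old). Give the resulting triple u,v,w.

start (5,2,6) = (f(1,0),f(0,1),f(1,1))
replace slot 1: 2·(2+6) − 5 = 11 → (11,2,6)
replace slot 3: 2·(11+2) − 6 = 20 → (11,2,20)
replace slot 1: 2·(2+20) − 11 = 33 → (33,2,20)
replace slot 2: 2·(33+20) − 2 = 104 → (33,104,20)

33,104,20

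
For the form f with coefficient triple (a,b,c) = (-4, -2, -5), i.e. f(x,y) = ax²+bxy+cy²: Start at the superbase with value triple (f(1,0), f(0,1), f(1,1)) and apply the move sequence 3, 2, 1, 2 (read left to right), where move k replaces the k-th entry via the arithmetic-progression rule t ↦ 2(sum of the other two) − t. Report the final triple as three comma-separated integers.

start (-4,-5,-11) = (f(1,0),f(0,1),f(1,1))
replace slot 3: 2·((-4)+(-5)) − (-11) = -7 → (-4,-5,-7)
replace slot 2: 2·((-4)+(-7)) − (-5) = -17 → (-4,-17,-7)
replace slot 1: 2·((-17)+(-7)) − (-4) = -44 → (-44,-17,-7)
replace slot 2: 2·((-44)+(-7)) − (-17) = -85 → (-44,-85,-7)

-44,-85,-7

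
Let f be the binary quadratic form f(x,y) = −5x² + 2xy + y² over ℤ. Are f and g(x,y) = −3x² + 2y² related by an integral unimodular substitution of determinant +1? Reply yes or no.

D₁ = 24, D₂ = 24
river cycle of f (length 2): (1, 4, -2), (-2, 4, 1)
river cycle of g (length 2): (2, 4, -1), (-1, 4, 2)
cycles differ ⇒ inequivalent

no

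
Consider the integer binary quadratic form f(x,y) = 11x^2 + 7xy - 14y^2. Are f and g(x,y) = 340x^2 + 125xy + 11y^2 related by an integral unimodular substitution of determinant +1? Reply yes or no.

D₁ = 665, D₂ = 665
river cycle of f (length 10): (-14, 21, 4), (4, 19, -19), (-19, 19, 4), (4, 21, -14), (-14, 7, 11), (11, 15, -10), (-10, 25, 1), (1, 25, -10), (-10, 15, 11), (11, 7, -14)
river cycle of g (length 10): (11, 7, -14), (-14, 21, 4), (4, 19, -19), (-19, 19, 4), (4, 21, -14), (-14, 7, 11), (11, 15, -10), (-10, 25, 1), (1, 25, -10), (-10, 15, 11)
cycles coincide ⇒ equivalent

yes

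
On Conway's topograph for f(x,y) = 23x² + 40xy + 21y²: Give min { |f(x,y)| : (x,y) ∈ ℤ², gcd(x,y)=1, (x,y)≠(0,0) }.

translate: b→-6 (≡40 mod 46), so (23,40,21)→(23,-6,4)
flip: (23,-6,4)→(4,6,23)
translate: b→-2 (≡6 mod 8), so (4,6,23)→(4,-2,21)
reduced (well bottom): (4,-2,21) with a≤c, −a<b≤a
well minimum = a = 4

4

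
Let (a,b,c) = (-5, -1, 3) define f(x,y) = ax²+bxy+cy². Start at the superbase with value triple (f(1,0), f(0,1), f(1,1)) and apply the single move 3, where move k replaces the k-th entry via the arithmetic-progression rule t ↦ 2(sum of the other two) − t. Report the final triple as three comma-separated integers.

start (-5,3,-3) = (f(1,0),f(0,1),f(1,1))
replace slot 3: 2·((-5)+3) − (-3) = -1 → (-5,3,-1)

-5,3,-1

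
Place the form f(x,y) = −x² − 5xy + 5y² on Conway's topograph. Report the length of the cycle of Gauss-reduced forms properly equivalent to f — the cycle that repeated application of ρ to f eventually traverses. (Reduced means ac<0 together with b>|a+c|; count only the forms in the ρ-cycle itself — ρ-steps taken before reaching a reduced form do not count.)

D = 45, ⌊√D⌋ = 6
descent: ρ → (5,5,-1)  [lands on river]
river: ρ → (-1,5,5)
ρ-cycle length = 2 (tail of 1 descent step not counted)

2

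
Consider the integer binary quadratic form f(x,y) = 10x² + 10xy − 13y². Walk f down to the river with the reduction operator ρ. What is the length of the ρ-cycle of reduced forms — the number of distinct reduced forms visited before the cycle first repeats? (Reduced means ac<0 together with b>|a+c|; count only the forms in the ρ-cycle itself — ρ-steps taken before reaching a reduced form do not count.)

D = 620, ⌊√D⌋ = 24
river: ρ → (-13,16,7)
river: ρ → (7,12,-17)
river: ρ → (-17,22,2)
river: ρ → (2,22,-17)
river: ρ → (-17,12,7)
river: ρ → (7,16,-13)
river: ρ → (-13,10,10)
river: ρ → (10,10,-13)
ρ-cycle length = 8 (tail of 0 descent steps not counted)

8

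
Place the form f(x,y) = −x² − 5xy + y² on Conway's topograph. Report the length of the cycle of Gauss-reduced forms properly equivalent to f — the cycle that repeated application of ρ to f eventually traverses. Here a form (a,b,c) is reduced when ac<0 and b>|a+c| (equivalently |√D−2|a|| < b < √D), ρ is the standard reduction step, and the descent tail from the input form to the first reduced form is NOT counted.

D = 29, ⌊√D⌋ = 5
descent: ρ → (1,5,-1)  [lands on river]
river: ρ → (-1,5,1)
ρ-cycle length = 2 (tail of 1 descent step not counted)

2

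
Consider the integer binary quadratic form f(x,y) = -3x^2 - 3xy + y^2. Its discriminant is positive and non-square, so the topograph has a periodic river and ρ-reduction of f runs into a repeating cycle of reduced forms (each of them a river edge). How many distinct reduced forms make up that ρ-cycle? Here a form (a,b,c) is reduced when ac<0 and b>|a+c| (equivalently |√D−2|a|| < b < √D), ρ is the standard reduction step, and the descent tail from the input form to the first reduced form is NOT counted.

D = 21, ⌊√D⌋ = 4
descent: ρ → (1,3,-3)  [lands on river]
river: ρ → (-3,3,1)
ρ-cycle length = 2 (tail of 1 descent step not counted)

2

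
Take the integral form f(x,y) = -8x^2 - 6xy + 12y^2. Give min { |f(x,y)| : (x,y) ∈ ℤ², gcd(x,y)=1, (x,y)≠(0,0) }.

descent: ρ → (12,6,-8)  [lands on river]
river: ρ → (-8,10,10)
river: ρ → (10,10,-8)
river: ρ → (-8,6,12)
river: ρ → (12,18,-2)
river: ρ → (-2,18,12)
closes: descent 1, river 6
min |a| on river = 2

2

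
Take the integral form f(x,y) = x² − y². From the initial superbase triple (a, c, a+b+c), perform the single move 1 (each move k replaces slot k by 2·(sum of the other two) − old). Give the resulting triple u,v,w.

start (1,-1,0) = (f(1,0),f(0,1),f(1,1))
replace slot 1: 2·((-1)+0) − 1 = -3 → (-3,-1,0)

-3,-1,0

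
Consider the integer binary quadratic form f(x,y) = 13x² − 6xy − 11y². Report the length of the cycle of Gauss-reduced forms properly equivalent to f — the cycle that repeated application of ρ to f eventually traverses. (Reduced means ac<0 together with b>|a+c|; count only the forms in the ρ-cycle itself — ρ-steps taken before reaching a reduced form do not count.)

D = 608, ⌊√D⌋ = 24
descent: ρ → (-11,6,13)  [lands on river]
river: ρ → (13,20,-4)
river: ρ → (-4,20,13)
river: ρ → (13,6,-11)
river: ρ → (-11,16,8)
river: ρ → (8,16,-11)
ρ-cycle length = 6 (tail of 1 descent step not counted)

6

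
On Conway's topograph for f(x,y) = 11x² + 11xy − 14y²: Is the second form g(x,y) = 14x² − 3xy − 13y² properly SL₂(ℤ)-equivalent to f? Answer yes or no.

D₁ = 737, D₂ = 737
river cycle of f (length 18): (-14, 17, 8), (8, 15, -16), (-16, 17, 7), (7, 25, -4), (-4, 23, 13), (13, 3, -14), (-14, 25, 2), (2, 27, -1), (-1, 27, 2), (2, 25, -14), … (8 more)
river cycle of g (length 18): (-13, 3, 14), (14, 25, -2), (-2, 27, 1), (1, 27, -2), (-2, 25, 14), (14, 3, -13), (-13, 23, 4), (4, 25, -7), (-7, 17, 16), (16, 15, -8), … (8 more)
cycles differ ⇒ inequivalent

no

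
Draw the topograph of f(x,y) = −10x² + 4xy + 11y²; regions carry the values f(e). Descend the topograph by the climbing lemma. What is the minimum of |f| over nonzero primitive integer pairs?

river: ρ → (11,18,-3)
river: ρ → (-3,18,11)
river: ρ → (11,4,-10)
river: ρ → (-10,16,5)
river: ρ → (5,14,-13)
river: ρ → (-13,12,6)
river: ρ → (6,12,-13)
river: ρ → (-13,14,5)
river: ρ → (5,16,-10)
river: ρ → (-10,4,11)
closes: descent 0, river 10
min |a| on river = 3

3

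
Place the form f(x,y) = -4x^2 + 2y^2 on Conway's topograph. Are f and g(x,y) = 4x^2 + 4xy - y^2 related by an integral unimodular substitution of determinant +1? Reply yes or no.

D₁ = 32, D₂ = 32
river cycle of f (length 2): (2, 4, -2), (-2, 4, 2)
river cycle of g (length 2): (-1, 4, 4), (4, 4, -1)
cycles differ ⇒ inequivalent

no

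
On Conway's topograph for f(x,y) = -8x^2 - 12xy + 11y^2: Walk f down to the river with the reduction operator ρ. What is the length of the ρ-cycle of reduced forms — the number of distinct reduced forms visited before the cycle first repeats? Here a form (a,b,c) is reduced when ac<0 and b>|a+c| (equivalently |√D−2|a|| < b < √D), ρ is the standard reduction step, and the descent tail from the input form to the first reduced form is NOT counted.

D = 496, ⌊√D⌋ = 22
descent: ρ → (11,12,-8)  [lands on river]
river: ρ → (-8,20,3)
river: ρ → (3,22,-1)
river: ρ → (-1,22,3)
river: ρ → (3,20,-8)
river: ρ → (-8,12,11)
river: ρ → (11,10,-9)
river: ρ → (-9,8,12)
river: ρ → (12,16,-5)
river: ρ → (-5,14,15)
river: ρ → (15,16,-4)
river: ρ → (-4,16,15)
river: ρ → (15,14,-5)
river: ρ → (-5,16,12)
river: ρ → (12,8,-9)
river: ρ → (-9,10,11)
ρ-cycle length = 16 (tail of 1 descent step not counted)

16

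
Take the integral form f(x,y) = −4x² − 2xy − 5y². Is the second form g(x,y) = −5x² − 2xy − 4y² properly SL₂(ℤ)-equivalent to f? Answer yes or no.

D₁ = -76, D₂ = -76
f is negative-definite; reduce −f:
−f: reduced (well bottom): (4,2,5) with a≤c, −a<b≤a
flip sign back: reduced form of f is (-4,-2,-5)
g is negative-definite; reduce −g:
−g: flip: (5,2,4)→(4,-2,5)
−g: reduced (well bottom): (4,-2,5) with a≤c, −a<b≤a
flip sign back: reduced form of g is (-4,2,-5)
reduced forms (-4, -2, -5) vs (-4, 2, -5) ⇒ inequivalent

no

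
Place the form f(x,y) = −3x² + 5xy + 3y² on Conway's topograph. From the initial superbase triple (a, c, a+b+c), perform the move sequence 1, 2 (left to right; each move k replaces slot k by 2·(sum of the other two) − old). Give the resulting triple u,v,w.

start (-3,3,5) = (f(1,0),f(0,1),f(1,1))
replace slot 1: 2·(3+5) − (-3) = 19 → (19,3,5)
replace slot 2: 2·(19+5) − 3 = 45 → (19,45,5)

19,45,5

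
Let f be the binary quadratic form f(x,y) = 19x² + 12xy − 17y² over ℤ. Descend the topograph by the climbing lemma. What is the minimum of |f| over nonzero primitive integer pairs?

river: ρ → (-17,22,14)
river: ρ → (14,34,-5)
river: ρ → (-5,36,7)
river: ρ → (7,34,-10)
river: ρ → (-10,26,19)
river: ρ → (19,12,-17)
closes: descent 0, river 6
min |a| on river = 5

5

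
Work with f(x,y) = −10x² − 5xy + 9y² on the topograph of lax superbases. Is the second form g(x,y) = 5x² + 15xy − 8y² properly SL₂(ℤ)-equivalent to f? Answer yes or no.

D₁ = 385, D₂ = 385
river cycle of f (length 12): (9, 5, -10), (-10, 15, 4), (4, 17, -6), (-6, 19, 1), (1, 19, -6), (-6, 17, 4), (4, 15, -10), (-10, 5, 9), (9, 13, -6), (-6, 11, 11), … (2 more)
river cycle of g (length 10): (-8, 17, 3), (3, 19, -2), (-2, 17, 12), (12, 7, -7), (-7, 7, 12), (12, 17, -2), (-2, 19, 3), (3, 17, -8), (-8, 15, 5), (5, 15, -8)
cycles differ ⇒ inequivalent

no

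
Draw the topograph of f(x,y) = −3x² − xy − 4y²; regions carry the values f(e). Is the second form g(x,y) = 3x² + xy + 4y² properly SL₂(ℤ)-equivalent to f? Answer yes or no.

D₁ = -47, D₂ = -47
f is negative-definite; reduce −f:
−f: reduced (well bottom): (3,1,4) with a≤c, −a<b≤a
flip sign back: reduced form of f is (-3,-1,-4)
g: reduced (well bottom): (3,1,4) with a≤c, −a<b≤a
reduced forms (-3, -1, -4) vs (3, 1, 4) ⇒ inequivalent

no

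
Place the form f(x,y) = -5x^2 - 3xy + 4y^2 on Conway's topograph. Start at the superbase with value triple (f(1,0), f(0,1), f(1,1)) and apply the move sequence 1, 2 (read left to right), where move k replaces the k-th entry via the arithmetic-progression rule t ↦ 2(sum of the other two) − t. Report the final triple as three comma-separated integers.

start (-5,4,-4) = (f(1,0),f(0,1),f(1,1))
replace slot 1: 2·(4+(-4)) − (-5) = 5 → (5,4,-4)
replace slot 2: 2·(5+(-4)) − 4 = -2 → (5,-2,-4)

5,-2,-4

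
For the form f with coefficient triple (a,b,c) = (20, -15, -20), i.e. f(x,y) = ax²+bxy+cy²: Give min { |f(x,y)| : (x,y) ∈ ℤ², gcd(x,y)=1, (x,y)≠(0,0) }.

descent: ρ → (-20,15,20)  [lands on river]
river: ρ → (20,25,-15)
river: ρ → (-15,35,10)
river: ρ → (10,25,-30)
river: ρ → (-30,35,5)
river: ρ → (5,35,-30)
river: ρ → (-30,25,10)
river: ρ → (10,35,-15)
river: ρ → (-15,25,20)
river: ρ → (20,15,-20)
river: ρ → (-20,25,15)
river: ρ → (15,35,-10)
river: ρ → (-10,25,30)
river: ρ → (30,35,-5)
river: ρ → (-5,35,30)
river: ρ → (30,25,-10)
river: ρ → (-10,35,15)
river: ρ → (15,25,-20)
closes: descent 1, river 18
min |a| on river = 5

5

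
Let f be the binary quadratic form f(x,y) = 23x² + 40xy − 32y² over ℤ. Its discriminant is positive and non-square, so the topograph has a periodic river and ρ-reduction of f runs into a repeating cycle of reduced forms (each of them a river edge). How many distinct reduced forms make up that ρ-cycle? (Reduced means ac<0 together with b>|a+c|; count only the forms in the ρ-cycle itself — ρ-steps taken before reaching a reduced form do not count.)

D = 4544, ⌊√D⌋ = 67
river: ρ → (-32,24,31)
river: ρ → (31,38,-25)
river: ρ → (-25,62,7)
river: ρ → (7,64,-16)
river: ρ → (-16,64,7)
river: ρ → (7,62,-25)
river: ρ → (-25,38,31)
river: ρ → (31,24,-32)
river: ρ → (-32,40,23)
river: ρ → (23,52,-20)
river: ρ → (-20,28,47)
river: ρ → (47,66,-1)
river: ρ → (-1,66,47)
river: ρ → (47,28,-20)
river: ρ → (-20,52,23)
river: ρ → (23,40,-32)
ρ-cycle length = 16 (tail of 0 descent steps not counted)

16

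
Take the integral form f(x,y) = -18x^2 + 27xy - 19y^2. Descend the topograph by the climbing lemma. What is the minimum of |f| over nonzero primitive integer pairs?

translate: b→9 (≡-27 mod 36), so (18,-27,19)→(18,9,10)
flip: (18,9,10)→(10,-9,18)
reduced (well bottom): (10,-9,18) with a≤c, −a<b≤a
well minimum |f| = |-10| = 10 (negative-definite)

10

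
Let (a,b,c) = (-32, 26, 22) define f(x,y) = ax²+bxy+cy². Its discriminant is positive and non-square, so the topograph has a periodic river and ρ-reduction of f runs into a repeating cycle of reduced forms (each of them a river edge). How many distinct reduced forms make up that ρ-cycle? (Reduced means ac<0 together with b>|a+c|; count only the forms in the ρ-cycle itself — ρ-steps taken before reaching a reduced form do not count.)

D = 3492, ⌊√D⌋ = 59
river: ρ → (22,18,-36)
river: ρ → (-36,54,4)
river: ρ → (4,58,-8)
river: ρ → (-8,54,18)
river: ρ → (18,54,-8)
river: ρ → (-8,58,4)
river: ρ → (4,54,-36)
river: ρ → (-36,18,22)
river: ρ → (22,26,-32)
river: ρ → (-32,38,16)
river: ρ → (16,58,-2)
river: ρ → (-2,58,16)
river: ρ → (16,38,-32)
river: ρ → (-32,26,22)
ρ-cycle length = 14 (tail of 0 descent steps not counted)

14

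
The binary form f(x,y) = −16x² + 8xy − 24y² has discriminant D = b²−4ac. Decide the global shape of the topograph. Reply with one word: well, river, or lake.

D = b²−4ac = 8² − 4·(-16)·(-24) = -1472
D < 0 ⇒ definite ⇒ every region one sign ⇒ single well

well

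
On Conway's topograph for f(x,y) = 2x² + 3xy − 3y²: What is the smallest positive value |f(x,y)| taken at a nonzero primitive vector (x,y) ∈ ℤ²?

river: ρ → (-3,3,2)
river: ρ → (2,5,-1)
river: ρ → (-1,5,2)
river: ρ → (2,3,-3)
closes: descent 0, river 4
min |a| on river = 1

1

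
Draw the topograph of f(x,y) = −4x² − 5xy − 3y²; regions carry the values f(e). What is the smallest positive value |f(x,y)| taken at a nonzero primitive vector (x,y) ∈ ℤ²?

translate: b→-3 (≡5 mod 8), so (4,5,3)→(4,-3,2)
flip: (4,-3,2)→(2,3,4)
translate: b→-1 (≡3 mod 4), so (2,3,4)→(2,-1,3)
reduced (well bottom): (2,-1,3) with a≤c, −a<b≤a
well minimum |f| = |-2| = 2 (negative-definite)

2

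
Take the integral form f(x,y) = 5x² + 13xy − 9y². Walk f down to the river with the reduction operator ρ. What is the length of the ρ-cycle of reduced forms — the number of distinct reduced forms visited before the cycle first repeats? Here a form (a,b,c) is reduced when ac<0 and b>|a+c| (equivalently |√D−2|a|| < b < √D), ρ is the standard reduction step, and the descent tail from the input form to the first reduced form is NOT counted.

D = 349, ⌊√D⌋ = 18
river: ρ → (-9,5,9)
river: ρ → (9,13,-5)
river: ρ → (-5,17,3)
river: ρ → (3,13,-15)
river: ρ → (-15,17,1)
river: ρ → (1,17,-15)
river: ρ → (-15,13,3)
river: ρ → (3,17,-5)
river: ρ → (-5,13,9)
river: ρ → (9,5,-9)
river: ρ → (-9,13,5)
river: ρ → (5,17,-3)
river: ρ → (-3,13,15)
river: ρ → (15,17,-1)
river: ρ → (-1,17,15)
river: ρ → (15,13,-3)
river: ρ → (-3,17,5)
river: ρ → (5,13,-9)
ρ-cycle length = 18 (tail of 0 descent steps not counted)

18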